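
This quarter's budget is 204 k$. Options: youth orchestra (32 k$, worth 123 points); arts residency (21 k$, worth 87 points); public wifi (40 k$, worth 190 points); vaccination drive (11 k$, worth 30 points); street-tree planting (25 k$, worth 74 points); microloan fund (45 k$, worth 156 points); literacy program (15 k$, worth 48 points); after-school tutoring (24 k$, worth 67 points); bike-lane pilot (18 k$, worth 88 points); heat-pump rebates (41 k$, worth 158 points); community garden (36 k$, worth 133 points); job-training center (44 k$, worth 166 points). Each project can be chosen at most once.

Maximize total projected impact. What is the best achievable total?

A density-first pass picks youth orchestra + arts residency + public wifi + bike-lane pilot + heat-pump rebates + job-training center — 812 at 196 k$.
Replace job-training center with literacy program + community garden: the trade gains 15 net, giving 827 at 203 k$.

827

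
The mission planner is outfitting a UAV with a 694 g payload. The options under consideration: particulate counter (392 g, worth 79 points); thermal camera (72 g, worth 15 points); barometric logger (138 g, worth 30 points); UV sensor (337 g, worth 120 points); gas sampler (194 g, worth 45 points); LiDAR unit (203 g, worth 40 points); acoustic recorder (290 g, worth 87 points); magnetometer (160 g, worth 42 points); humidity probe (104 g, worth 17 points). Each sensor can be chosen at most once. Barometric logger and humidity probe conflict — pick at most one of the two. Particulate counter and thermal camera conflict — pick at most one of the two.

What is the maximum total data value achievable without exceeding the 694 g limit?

207

By data value per g: UV sensor 0.36, acoustic recorder 0.30, magnetometer 0.26 lead.
Best packing: UV sensor + acoustic recorder — 627 g, 207 total.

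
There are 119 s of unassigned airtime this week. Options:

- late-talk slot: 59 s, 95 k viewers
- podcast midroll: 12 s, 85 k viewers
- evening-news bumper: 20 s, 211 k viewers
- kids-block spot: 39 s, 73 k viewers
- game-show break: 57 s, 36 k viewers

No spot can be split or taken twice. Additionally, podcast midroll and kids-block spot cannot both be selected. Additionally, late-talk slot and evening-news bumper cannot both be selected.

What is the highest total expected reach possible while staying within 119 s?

332

Best packing: podcast midroll + evening-news bumper + game-show break — 89 s, 332 total.
The spare 30 s is too small for any remaining spot, and no feasible exchange beats 332.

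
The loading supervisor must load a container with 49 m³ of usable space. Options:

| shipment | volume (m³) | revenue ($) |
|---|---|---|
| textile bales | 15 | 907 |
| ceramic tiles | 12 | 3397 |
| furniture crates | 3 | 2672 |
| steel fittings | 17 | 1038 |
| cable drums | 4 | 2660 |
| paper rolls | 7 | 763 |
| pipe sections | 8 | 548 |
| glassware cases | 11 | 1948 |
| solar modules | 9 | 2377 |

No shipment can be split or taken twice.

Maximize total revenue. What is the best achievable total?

By revenue per m³: furniture crates 890.67, cable drums 665.00, ceramic tiles 283.08 lead.
Best packing: ceramic tiles + furniture crates + cable drums + paper rolls + glassware cases + solar modules — 46 m³, 13817 total.
The spare 3 m³ is too small for any remaining shipment, and no exchange beats 13817.

13817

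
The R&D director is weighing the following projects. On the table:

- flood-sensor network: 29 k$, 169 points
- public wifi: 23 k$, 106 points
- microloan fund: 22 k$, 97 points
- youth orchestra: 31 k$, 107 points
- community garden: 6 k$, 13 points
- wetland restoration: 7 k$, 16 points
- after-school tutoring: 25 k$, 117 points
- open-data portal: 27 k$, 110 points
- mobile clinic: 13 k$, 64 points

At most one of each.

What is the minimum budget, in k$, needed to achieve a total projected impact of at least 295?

Minimise k$ subject to total projected impact ≥ 295.
flood-sensor network + community garden + after-school tutoring reaches 299 using 60 k$.
Below 60 k$ the best achievable stays under 295.

60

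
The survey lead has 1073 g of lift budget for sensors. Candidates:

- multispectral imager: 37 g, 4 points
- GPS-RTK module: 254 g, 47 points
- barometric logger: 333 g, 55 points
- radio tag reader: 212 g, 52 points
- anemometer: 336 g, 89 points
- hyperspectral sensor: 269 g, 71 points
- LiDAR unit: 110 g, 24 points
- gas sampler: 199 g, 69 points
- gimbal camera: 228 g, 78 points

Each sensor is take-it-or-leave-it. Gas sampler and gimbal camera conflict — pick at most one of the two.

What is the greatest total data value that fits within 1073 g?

290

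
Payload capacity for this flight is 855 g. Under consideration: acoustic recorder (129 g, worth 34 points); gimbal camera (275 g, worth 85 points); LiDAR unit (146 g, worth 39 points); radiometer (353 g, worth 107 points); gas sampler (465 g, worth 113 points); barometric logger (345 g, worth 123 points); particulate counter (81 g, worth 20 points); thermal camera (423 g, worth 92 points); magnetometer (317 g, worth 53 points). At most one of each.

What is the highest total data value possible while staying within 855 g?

269

Greedy by ratio would take gimbal camera + LiDAR unit + barometric logger + particulate counter: 847 g used, total 267.
Replace gimbal camera and particulate counter with radiometer: the trade gains 2 net, giving 269 at 844 g.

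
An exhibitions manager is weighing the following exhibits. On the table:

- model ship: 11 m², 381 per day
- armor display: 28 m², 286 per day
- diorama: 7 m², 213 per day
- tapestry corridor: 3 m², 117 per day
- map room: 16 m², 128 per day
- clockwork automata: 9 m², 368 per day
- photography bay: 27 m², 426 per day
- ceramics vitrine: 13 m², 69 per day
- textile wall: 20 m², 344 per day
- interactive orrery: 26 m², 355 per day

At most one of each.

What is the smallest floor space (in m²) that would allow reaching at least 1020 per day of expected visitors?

30

Need the lightest bundle worth ≥ 1020.
model ship + diorama + tapestry corridor + clockwork automata reaches 1079 using 30 m².
No combination under 30 m² hits 1020.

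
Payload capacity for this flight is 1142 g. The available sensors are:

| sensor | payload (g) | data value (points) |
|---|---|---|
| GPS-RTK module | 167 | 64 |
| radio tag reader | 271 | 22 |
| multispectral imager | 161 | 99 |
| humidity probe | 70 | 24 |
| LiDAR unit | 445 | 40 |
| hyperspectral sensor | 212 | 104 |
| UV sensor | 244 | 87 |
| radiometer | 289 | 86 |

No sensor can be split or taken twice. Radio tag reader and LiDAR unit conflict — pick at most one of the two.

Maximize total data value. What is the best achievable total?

440

Ranking by ratio (data value/g): multispectral imager 0.61, hyperspectral sensor 0.49, GPS-RTK module 0.38, UV sensor 0.36.
The ratio heuristic lands on GPS-RTK module + radio tag reader + multispectral imager + humidity probe + hyperspectral sensor + UV sensor (400) but leaves 17 g idle.
Replace radio tag reader and humidity probe with radiometer: the trade gains 40 net, giving 440 at 1073 g.
Next best is GPS-RTK module + radio tag reader + multispectral imager + humidity probe + hyperspectral sensor + UV sensor at 400 (1125 g) — short by 40.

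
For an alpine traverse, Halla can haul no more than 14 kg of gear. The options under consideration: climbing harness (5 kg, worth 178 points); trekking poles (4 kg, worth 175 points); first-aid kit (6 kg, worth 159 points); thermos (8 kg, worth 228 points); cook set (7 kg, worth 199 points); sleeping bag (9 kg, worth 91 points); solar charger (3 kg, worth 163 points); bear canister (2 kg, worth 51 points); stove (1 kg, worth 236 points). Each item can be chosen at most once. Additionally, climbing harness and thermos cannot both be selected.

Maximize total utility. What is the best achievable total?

The ratio ordering already packs tightly: climbing harness + trekking poles + solar charger + stove, 13 kg, 752.
The closest alternative, trekking poles + first-aid kit + solar charger + stove, reaches only 733.

752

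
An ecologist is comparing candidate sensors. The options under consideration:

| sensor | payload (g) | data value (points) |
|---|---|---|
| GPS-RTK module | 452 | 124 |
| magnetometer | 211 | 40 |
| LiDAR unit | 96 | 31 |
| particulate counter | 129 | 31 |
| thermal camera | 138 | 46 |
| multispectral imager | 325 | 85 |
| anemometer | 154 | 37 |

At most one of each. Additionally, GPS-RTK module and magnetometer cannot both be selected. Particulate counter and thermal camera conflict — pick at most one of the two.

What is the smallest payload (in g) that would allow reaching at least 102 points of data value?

388

Minimise g subject to total data value ≥ 102.
LiDAR unit + thermal camera + anemometer: 114 data value at 388 g.
Below 388 g the best achievable stays under 102.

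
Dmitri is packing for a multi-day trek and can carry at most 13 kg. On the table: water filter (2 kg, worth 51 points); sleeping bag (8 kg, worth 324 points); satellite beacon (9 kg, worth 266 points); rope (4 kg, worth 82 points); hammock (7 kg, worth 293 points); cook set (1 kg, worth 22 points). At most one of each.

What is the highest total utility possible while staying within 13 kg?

Taking the top-ratio items first gives water filter + hammock + cook set for 366 (10 kg).
Replace water filter and hammock with sleeping bag + rope: the trade gains 62 net, giving 428 at 13 kg.
That's the maximum — no swap from here does better than 428.

428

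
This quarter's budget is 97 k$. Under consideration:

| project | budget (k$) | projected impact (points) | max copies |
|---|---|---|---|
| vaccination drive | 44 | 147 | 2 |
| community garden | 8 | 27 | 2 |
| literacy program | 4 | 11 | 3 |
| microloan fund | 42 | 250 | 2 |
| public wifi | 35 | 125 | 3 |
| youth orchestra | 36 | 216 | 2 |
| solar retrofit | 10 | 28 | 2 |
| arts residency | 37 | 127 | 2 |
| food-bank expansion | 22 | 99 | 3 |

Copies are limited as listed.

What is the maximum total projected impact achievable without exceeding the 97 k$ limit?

Ranking by ratio (projected impact/k$): youth orchestra 6.00, microloan fund 5.95, food-bank expansion 4.50.
Filling by ratio: 2×youth orchestra + food-bank expansion for 531, with 3 k$ left unused.
Using the slack differently, community garden + literacy program + 2×microloan fund comes to 538 at 96 k$.
That's the maximum — no swap from here does better than 538.

538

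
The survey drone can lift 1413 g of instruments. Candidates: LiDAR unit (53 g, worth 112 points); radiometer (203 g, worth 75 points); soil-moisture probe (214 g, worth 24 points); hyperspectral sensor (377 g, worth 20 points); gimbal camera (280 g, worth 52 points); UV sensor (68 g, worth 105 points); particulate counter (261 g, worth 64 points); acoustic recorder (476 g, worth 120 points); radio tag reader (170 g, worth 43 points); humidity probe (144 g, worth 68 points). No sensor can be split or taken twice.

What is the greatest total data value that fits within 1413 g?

587

The ratio ordering already packs tightly: LiDAR unit + radiometer + UV sensor + particulate counter + acoustic recorder + radio tag reader + humidity probe, 1375 g, 587.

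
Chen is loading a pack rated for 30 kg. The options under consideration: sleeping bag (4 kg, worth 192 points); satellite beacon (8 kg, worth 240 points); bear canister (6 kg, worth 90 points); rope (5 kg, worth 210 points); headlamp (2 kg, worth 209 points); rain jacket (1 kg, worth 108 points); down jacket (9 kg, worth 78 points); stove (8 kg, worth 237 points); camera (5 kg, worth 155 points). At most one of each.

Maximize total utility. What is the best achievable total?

The ratio heuristic lands on sleeping bag + satellite beacon + rope + headlamp + rain jacket + camera (1114) but leaves 5 kg idle.
The 5 kg tied up in camera is better spent on stove — total rises to 1196 (28 kg).
That's the maximum — no swap from here does better than 1196.

1196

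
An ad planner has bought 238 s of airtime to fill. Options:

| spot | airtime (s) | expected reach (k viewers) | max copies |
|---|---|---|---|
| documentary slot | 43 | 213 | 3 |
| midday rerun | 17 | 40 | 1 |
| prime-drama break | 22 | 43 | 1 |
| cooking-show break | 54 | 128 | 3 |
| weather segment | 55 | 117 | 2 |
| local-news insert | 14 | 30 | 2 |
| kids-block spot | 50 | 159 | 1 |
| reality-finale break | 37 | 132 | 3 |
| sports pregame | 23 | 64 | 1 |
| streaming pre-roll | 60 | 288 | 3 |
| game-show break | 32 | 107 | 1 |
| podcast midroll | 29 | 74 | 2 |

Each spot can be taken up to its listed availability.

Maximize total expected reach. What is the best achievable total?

1109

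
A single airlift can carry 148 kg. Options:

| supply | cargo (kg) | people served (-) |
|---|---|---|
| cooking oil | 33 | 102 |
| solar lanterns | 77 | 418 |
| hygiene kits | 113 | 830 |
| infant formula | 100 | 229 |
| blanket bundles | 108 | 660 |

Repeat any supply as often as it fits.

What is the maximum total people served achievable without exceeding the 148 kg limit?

932

Cooking oil + hygiene kits uses 146 of the 148 kg and totals 932.
That's the maximum — no swap from here does better than 932.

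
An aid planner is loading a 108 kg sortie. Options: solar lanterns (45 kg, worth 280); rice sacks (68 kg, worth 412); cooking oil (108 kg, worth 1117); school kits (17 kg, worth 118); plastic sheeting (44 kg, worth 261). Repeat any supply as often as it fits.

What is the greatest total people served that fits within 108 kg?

1117

Taking cooking oil: 108 kg used, 1117 in people served.
No other feasible combination exceeds 1117.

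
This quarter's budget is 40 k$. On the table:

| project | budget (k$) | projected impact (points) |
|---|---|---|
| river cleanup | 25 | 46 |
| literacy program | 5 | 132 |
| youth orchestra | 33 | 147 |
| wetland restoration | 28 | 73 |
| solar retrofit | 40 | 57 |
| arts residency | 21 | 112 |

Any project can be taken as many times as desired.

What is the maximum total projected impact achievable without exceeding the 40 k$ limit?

Best packing: 8×literacy program — 40 k$, 1056 total.
No other feasible combination exceeds 1056.

1056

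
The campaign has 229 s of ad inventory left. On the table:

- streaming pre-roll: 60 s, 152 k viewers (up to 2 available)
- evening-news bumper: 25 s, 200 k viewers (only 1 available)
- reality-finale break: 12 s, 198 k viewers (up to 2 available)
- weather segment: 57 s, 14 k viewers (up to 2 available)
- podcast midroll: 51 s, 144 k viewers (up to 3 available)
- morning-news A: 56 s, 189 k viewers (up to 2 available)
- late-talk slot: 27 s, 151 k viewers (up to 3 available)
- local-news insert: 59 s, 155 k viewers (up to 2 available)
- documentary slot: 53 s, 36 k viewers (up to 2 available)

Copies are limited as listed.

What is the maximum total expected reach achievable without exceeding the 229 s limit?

1276

By expected reach per s: reality-finale break 16.50, evening-news bumper 8.00, late-talk slot 5.59, morning-news A 3.38 lead.
Greedy by ratio would take evening-news bumper + 2×reality-finale break + morning-news A + 3×late-talk slot: 186 s used, total 1238.
Replace late-talk slot with morning-news A: the trade gains 38 net, giving 1276 at 215 s.
Nothing else within 229 s beats 1276.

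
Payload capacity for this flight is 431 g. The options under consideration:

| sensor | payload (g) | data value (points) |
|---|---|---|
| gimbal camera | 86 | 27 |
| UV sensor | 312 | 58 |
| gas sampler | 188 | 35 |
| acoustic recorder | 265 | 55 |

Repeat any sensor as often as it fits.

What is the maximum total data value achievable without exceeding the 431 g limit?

135

Density check — gimbal camera 0.31, acoustic recorder 0.21, gas sampler 0.19 are the best per g.
5×gimbal camera uses 430 of the 431 g and totals 135.
The spare 1 g is too small for any remaining sensor, and no exchange beats 135.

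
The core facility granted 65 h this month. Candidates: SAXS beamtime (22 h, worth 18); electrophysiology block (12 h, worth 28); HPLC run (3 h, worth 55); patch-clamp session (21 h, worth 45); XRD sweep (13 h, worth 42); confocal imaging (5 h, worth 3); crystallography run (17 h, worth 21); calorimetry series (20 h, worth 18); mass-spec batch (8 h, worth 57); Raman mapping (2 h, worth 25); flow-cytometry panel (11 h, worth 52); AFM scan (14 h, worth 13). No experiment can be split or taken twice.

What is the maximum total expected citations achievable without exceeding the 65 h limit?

279

Ranking by ratio (expected citations/h): HPLC run 18.33, Raman mapping 12.50, mass-spec batch 7.12, flow-cytometry panel 4.73.
Taking the top-ratio experiments first gives electrophysiology block + HPLC run + XRD sweep + mass-spec batch + Raman mapping + flow-cytometry panel + AFM scan for 272 (63 h).
Dropping electrophysiology block and AFM scan frees 26 h; slotting in patch-clamp session + confocal imaging (26 h) lifts the total to 279 at 63 h.
An exhaustive check of the 4096 subsets confirms 279.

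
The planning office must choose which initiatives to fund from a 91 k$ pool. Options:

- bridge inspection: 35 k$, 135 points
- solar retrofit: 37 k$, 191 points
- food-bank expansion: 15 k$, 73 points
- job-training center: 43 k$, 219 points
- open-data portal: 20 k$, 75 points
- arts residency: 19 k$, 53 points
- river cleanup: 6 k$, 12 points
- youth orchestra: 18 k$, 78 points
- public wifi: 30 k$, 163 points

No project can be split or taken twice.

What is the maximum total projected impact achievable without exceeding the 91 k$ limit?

460

Greedy by ratio would take solar retrofit + food-bank expansion + river cleanup + public wifi: 88 k$ used, total 439.
Using the slack differently, job-training center + youth orchestra + public wifi comes to 460 at 91 k$.
Runner-up food-bank expansion + job-training center + public wifi tops out at 455.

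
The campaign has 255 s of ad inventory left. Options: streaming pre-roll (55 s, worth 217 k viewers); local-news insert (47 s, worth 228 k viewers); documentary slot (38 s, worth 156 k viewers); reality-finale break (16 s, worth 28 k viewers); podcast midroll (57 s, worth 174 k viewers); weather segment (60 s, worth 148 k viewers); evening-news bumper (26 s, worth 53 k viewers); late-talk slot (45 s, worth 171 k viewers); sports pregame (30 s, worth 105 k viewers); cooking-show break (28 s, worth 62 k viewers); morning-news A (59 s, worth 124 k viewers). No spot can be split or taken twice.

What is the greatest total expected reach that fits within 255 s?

946

Greedy by ratio would take streaming pre-roll + local-news insert + documentary slot + late-talk slot + sports pregame + cooking-show break: 243 s used, total 939.
The 58 s tied up in sports pregame and cooking-show break is better spent on podcast midroll — total rises to 946 (242 s).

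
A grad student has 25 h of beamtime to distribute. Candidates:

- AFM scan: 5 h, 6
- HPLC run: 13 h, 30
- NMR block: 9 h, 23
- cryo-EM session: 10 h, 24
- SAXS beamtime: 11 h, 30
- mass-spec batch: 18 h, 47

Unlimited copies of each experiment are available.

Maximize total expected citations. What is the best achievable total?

HPLC run + SAXS beamtime uses 24 of the 25 h and totals 60.
Every other selection either busts 25 h or fails to beat 60.

60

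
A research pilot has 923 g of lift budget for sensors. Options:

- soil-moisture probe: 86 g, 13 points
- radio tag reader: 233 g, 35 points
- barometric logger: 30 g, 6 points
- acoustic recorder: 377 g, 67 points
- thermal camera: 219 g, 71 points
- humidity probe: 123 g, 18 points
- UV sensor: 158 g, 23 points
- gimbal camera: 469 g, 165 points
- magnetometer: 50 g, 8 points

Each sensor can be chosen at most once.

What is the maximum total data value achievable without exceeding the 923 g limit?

271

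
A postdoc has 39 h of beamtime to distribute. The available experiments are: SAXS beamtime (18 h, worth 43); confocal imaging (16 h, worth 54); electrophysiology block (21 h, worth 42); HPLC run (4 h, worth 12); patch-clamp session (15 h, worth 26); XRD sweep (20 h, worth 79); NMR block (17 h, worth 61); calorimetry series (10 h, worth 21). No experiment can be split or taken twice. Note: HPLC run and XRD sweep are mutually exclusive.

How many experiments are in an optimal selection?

The maximum expected citations within 39 h is 140.
XRD sweep + NMR block hits 140 at 37 h.
Any selection reaching 140 contains exactly 2 experiments.

2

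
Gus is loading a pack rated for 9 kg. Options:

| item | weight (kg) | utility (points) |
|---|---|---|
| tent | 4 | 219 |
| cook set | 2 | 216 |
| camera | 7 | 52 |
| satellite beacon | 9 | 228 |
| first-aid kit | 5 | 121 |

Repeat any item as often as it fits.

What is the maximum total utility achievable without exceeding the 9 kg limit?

Best packing: 4×cook set — 8 kg, 864 total.

864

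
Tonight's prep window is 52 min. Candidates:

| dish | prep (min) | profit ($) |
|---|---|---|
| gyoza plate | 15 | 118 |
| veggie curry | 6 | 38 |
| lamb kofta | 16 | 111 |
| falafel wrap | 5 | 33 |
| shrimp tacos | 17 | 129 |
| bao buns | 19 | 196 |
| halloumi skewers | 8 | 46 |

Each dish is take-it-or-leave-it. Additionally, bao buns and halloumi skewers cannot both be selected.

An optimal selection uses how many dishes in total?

3

The maximum profit within 52 min is 443.
One optimal bundle: gyoza plate + shrimp tacos + bao buns (51 min).
Every optimal selection uses 3 dishes.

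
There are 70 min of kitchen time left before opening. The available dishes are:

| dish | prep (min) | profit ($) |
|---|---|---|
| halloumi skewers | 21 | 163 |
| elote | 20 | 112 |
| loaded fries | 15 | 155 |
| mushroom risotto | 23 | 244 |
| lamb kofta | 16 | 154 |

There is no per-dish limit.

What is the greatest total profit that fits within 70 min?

732

Best packing: 3×mushroom risotto — 69 min, 732 total.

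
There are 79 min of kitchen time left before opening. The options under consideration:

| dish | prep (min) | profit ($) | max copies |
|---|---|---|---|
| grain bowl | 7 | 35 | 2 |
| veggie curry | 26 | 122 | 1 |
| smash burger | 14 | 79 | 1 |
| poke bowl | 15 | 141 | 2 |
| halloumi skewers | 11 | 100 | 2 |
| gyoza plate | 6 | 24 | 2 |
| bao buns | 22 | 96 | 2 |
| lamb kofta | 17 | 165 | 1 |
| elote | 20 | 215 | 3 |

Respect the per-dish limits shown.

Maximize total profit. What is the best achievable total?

810

Taking lamb kofta + 3×elote: 77 min used, 810 in profit.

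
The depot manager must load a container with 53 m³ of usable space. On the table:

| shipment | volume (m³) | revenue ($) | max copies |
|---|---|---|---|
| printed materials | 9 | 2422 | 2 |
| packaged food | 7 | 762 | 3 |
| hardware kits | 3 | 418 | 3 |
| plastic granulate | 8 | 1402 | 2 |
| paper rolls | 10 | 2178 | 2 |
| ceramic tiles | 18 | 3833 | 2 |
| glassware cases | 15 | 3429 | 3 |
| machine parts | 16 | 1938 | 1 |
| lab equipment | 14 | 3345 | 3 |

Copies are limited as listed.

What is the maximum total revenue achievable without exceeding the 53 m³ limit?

12629

By revenue per m³: printed materials 269.11, lab equipment 238.93, glassware cases 228.60 lead.
Taking the top-ratio shipments first gives 2×printed materials + 2×hardware kits + 2×lab equipment for 12370 (52 m³).
The 34 m³ tied up in 2×hardware kits and 2×lab equipment is better spent on 2×paper rolls + glassware cases — total rises to 12629 (53 m³).
No other feasible combination exceeds 12629.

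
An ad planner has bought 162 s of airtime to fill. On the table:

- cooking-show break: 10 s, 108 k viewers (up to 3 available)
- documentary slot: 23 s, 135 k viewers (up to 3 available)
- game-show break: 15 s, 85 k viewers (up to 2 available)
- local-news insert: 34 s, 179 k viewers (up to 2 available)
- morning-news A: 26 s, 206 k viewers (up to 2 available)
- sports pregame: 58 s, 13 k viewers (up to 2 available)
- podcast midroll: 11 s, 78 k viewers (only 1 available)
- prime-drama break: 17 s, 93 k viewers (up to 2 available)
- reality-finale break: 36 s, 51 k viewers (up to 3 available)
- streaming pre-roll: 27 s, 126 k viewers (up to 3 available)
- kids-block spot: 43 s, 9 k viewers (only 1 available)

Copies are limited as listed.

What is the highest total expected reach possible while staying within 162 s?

1219

Density check — cooking-show break 10.80, morning-news A 7.92, podcast midroll 7.09 are the best per s.
3×cooking-show break + 3×documentary slot + 2×morning-news A + podcast midroll uses 162 of the 162 s and totals 1219.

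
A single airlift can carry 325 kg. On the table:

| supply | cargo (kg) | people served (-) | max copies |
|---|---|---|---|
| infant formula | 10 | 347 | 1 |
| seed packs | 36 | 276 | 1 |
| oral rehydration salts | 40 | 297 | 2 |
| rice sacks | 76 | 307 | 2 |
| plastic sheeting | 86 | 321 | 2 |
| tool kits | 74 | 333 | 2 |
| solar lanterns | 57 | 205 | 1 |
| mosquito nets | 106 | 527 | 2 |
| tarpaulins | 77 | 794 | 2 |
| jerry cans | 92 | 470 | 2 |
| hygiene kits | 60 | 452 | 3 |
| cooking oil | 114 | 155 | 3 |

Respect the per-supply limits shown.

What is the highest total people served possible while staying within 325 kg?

3136

A density-first pass picks infant formula + seed packs + 2×tarpaulins + 2×hygiene kits — 3115 at 320 kg.
The 36 kg tied up in seed packs is better spent on oral rehydration salts — total rises to 3136 (324 kg).
The spare 1 kg is too small for any remaining supply, and no exchange beats 3136.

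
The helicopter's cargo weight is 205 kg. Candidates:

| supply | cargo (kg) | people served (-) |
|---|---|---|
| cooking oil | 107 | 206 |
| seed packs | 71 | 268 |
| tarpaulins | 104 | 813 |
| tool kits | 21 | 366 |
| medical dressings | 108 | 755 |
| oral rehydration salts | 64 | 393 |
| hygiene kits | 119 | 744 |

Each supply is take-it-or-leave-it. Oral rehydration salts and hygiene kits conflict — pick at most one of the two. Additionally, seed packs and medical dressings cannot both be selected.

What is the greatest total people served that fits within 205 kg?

By people served per kg: tool kits 17.43, tarpaulins 7.82, medical dressings 6.99 lead.
Taking tarpaulins + tool kits + oral rehydration salts: 189 kg used, 1572 in people served.
Runner-up tool kits + medical dressings + oral rehydration salts tops out at 1514.

1572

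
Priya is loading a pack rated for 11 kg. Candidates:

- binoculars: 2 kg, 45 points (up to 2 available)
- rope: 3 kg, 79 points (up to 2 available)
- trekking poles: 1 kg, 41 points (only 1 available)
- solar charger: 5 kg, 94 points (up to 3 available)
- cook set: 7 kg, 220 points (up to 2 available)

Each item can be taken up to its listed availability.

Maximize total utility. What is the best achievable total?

340

Ranking by ratio (utility/kg): trekking poles 41.00, cook set 31.43, rope 26.33, binoculars 22.50.
Best packing: rope + trekking poles + cook set — 11 kg, 340 total.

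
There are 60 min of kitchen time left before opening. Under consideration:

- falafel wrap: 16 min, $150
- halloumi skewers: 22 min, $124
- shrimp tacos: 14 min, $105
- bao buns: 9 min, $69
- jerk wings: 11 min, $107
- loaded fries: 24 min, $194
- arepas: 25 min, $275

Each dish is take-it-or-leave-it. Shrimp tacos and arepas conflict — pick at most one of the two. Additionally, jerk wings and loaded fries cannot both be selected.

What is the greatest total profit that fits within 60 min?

538

By profit per min: arepas 11.00, jerk wings 9.73, falafel wrap 9.38 lead.
A density-first pass picks falafel wrap + jerk wings + arepas — 532 at 52 min.
The 27 min tied up in falafel wrap and jerk wings is better spent on bao buns + loaded fries — total rises to 538 (58 min).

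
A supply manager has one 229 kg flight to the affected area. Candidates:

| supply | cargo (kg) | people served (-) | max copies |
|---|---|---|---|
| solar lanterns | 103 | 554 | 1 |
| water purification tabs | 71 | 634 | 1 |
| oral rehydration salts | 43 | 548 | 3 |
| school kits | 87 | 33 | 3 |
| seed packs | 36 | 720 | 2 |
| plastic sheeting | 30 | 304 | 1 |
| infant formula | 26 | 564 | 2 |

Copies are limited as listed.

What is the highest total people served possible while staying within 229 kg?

Density check — infant formula 21.69, seed packs 20.00, oral rehydration salts 12.74 are the best per kg.
Taking 2×oral rehydration salts + 2×seed packs + 2×infant formula: 210 kg used, 3664 in people served.

3664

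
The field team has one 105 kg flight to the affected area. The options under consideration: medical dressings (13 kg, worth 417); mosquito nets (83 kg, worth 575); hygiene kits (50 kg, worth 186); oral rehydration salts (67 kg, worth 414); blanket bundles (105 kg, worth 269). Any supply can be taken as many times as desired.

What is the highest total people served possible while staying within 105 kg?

3336

The ratio ordering already packs tightly: 8×medical dressings, 104 kg, 3336.
Nothing else within 105 kg beats 3336.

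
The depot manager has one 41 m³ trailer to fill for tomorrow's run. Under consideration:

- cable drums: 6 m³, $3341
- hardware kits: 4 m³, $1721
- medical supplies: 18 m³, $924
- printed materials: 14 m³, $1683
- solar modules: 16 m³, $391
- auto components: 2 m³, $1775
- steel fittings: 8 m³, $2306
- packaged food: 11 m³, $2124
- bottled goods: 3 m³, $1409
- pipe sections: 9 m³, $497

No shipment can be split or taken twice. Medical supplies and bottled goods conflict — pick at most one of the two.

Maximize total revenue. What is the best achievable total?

Taking cable drums + hardware kits + auto components + steel fittings + packaged food + bottled goods: 34 m³ used, 12676 in revenue.
Next best is cable drums + hardware kits + printed materials + auto components + steel fittings + bottled goods at 12235 (37 m³) — short by 441.

12676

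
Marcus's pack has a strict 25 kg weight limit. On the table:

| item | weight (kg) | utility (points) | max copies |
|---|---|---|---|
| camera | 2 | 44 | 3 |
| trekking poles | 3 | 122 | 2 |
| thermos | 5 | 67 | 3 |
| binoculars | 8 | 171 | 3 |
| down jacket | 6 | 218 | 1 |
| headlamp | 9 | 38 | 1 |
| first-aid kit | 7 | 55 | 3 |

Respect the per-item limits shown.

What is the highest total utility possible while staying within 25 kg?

721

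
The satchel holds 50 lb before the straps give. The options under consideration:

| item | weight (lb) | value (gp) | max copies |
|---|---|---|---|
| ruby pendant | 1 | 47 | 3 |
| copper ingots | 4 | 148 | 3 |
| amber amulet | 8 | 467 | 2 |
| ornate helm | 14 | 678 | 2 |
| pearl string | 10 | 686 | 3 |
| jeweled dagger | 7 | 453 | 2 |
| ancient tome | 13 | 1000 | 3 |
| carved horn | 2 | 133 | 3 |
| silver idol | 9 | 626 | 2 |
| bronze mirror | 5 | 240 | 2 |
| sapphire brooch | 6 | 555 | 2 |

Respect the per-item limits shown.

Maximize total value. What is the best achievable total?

3929

Greedy by ratio would take ruby pendant + 2×ancient tome + carved horn + silver idol + 2×sapphire brooch: 50 lb used, total 3916.
Dropping ruby pendant and silver idol frees 10 lb; slotting in pearl string (10 lb) lifts the total to 3929 at 50 lb.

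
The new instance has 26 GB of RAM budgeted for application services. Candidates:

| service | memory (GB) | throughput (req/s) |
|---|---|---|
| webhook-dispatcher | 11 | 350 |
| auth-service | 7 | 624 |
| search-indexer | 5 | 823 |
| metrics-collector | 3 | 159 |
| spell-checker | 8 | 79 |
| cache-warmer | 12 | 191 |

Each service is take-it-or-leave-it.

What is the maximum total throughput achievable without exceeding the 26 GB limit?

Best packing: webhook-dispatcher + auth-service + search-indexer + metrics-collector — 26 GB, 1956 total.
That's the maximum — no swap from here does better than 1956.

1956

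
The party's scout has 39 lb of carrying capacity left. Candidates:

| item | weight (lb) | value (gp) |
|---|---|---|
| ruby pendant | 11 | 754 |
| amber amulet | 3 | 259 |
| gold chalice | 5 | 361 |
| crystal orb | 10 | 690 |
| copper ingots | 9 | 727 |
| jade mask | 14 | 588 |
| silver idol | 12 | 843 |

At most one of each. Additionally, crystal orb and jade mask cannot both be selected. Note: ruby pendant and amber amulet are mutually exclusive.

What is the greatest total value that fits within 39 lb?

By value per lb: amber amulet 86.33, copper ingots 80.78, gold chalice 72.20, silver idol 70.25 lead.
Best packing: amber amulet + gold chalice + crystal orb + copper ingots + silver idol — 39 lb, 2880 total.
That's the maximum — no feasible swap from here does better than 2880.

2880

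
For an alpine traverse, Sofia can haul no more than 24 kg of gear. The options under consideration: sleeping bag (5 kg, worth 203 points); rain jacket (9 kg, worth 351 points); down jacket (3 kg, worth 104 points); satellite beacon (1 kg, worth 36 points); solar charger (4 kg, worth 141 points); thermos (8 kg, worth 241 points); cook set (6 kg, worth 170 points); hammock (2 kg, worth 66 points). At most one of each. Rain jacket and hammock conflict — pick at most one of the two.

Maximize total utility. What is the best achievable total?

Best packing: sleeping bag + rain jacket + solar charger + cook set — 24 kg, 865 total.
Every other selection either busts 24 kg or breaks a pairing rule or fails to beat 865.

865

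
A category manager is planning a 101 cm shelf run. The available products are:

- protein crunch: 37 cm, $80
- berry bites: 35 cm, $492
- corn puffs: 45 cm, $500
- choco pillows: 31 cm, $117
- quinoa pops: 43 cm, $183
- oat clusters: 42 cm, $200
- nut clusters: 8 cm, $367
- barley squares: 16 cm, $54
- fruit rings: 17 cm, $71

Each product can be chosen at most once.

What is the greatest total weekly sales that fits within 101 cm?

The ratio ordering already packs tightly: berry bites + corn puffs + nut clusters, 88 cm, 1359.

1359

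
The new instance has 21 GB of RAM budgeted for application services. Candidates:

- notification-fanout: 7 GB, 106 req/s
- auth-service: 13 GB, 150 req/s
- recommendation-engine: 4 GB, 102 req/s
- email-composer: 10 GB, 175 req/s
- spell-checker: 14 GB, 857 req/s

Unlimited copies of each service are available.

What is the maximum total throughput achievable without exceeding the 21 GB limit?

963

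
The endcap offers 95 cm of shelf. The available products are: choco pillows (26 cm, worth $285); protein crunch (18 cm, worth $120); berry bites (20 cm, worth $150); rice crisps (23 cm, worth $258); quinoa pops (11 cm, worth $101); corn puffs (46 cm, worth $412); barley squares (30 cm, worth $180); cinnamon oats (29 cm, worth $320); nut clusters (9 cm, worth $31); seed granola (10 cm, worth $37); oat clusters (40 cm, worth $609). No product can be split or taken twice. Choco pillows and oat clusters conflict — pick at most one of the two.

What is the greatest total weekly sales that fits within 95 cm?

1187

The ratio ordering already packs tightly: rice crisps + cinnamon oats + oat clusters, 92 cm, 1187.
That's the maximum — no feasible swap from here does better than 1187.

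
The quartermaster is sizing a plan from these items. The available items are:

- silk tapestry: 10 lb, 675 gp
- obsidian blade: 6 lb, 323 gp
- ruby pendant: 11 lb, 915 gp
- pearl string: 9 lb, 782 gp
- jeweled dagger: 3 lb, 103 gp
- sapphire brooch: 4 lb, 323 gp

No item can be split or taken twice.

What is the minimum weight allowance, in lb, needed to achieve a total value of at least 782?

Need the lightest bundle worth ≥ 782.
Taking pearl string gives 782 (≥ 782) for 9 lb.
Any bundle with less than 9 lb falls short of 782.

9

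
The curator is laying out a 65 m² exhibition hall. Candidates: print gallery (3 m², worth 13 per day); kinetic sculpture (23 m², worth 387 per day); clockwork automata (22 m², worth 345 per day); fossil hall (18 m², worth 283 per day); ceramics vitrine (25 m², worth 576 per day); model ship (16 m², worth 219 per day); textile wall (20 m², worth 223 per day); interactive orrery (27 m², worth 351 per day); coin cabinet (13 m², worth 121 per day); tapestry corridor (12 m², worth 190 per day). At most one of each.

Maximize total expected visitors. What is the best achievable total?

1204

Filling by ratio: print gallery + kinetic sculpture + ceramics vitrine + tapestry corridor for 1166, with 2 m² left unused.
Using the slack differently, clockwork automata + fossil hall + ceramics vitrine comes to 1204 at 65 m².
Every other selection either busts 65 m² or fails to beat 1204.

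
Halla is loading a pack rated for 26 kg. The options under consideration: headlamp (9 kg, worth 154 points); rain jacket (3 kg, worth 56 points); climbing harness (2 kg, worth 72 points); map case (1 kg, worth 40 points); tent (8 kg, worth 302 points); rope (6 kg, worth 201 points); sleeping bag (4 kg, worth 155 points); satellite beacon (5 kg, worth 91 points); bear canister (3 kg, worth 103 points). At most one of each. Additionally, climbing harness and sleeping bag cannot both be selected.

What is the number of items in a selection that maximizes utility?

Best achievable utility is 857.
For example rain jacket + map case + tent + rope + sleeping bag + bear canister achieves it, using 25 kg.
Every optimal selection uses 6 items.

6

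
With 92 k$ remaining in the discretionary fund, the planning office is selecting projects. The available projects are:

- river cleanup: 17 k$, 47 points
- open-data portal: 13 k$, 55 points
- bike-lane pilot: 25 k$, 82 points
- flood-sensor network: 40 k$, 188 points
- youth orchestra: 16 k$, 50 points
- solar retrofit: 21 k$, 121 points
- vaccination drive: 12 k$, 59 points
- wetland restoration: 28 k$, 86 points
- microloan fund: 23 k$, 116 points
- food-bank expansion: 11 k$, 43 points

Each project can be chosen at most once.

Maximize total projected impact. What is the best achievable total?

425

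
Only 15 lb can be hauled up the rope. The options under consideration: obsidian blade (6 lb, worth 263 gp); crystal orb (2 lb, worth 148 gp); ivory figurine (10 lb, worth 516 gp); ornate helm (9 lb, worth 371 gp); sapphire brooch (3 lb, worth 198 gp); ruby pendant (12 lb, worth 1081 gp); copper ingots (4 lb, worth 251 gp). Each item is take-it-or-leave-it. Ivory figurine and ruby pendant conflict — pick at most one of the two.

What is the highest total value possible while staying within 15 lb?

Density check — ruby pendant 90.08, crystal orb 74.00, sapphire brooch 66.00 are the best per lb.
Greedy by ratio would take crystal orb + ruby pendant: 14 lb used, total 1229.
Replace crystal orb with sapphire brooch: the trade gains 50 net, giving 1279 at 15 lb.
Runner-up crystal orb + ruby pendant tops out at 1229.

1279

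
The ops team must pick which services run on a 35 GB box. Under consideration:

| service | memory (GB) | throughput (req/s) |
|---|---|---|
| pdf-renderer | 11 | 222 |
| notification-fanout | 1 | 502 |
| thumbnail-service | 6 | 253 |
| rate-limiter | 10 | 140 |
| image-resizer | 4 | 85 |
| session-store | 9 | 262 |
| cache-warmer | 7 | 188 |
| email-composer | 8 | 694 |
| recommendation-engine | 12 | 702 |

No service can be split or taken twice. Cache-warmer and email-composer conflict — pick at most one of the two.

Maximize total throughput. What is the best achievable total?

2245

Taking notification-fanout + image-resizer + session-store + email-composer + recommendation-engine: 34 GB used, 2245 in throughput.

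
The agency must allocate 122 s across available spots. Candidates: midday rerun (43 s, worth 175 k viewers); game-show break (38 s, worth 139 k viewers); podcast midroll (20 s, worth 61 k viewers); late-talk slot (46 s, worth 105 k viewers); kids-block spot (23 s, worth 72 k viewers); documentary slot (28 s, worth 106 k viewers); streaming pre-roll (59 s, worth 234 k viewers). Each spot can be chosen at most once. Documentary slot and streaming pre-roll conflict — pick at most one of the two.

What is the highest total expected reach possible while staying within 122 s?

470

Density check — midday rerun 4.07, streaming pre-roll 3.97, documentary slot 3.79, game-show break 3.66 are the best per s.
Best packing: midday rerun + podcast midroll + streaming pre-roll — 122 s, 470 total.
Nothing else feasible within 122 s beats 470.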